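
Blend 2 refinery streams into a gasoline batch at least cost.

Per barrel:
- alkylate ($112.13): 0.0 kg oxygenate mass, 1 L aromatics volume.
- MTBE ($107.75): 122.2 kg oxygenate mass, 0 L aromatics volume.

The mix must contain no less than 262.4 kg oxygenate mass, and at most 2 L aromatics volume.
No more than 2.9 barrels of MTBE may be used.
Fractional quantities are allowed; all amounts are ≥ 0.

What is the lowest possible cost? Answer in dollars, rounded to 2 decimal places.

Let x1 = barrels of alkylate, x2 = barrels of MTBE.
Minimize 112.13x1 + 107.75x2 with:
  122.2x2 ≥ 262.4   (oxygenate mass)
  1x1 ≤ 2   (aromatics volume)
  x2 ≤ 2.9
  x1, x2 ≥ 0.
The minimum-cost mix takes nothing from alkylate — only MTBE. Binding constraint: oxygenate mass.
Optimal quantities: MTBE = 2.1473 barrels.
Objective = 107.75·2.1473 = 231.3716.

$231.37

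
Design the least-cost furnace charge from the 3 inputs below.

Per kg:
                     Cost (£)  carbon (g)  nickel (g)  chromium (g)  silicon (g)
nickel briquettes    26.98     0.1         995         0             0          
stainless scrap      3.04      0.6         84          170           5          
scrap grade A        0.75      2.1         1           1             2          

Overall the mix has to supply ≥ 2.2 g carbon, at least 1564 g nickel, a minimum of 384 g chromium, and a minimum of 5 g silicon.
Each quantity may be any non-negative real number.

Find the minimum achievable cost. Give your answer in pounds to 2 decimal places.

£44.37

Let x1 = kg of nickel briquettes, x2 = kg of stainless scrap, x3 = kg of scrap grade A.
min 26.98x1 + 3.04x2 + 0.75x3 with:
  0.1x1 + 0.6x2 + 2.1x3 ≥ 2.2   (carbon)
  995x1 + 84x2 + 1x3 ≥ 1564   (nickel)
  170x2 + 1x3 ≥ 384   (chromium)
  5x2 + 2x3 ≥ 5   (silicon)
  x1, x2, x3 ≥ 0.
The optimal mix uses every input. Binding constraints: carbon, nickel, chromium.
Optimal quantities: nickel briquettes = 1.381 kg, stainless scrap = 2.257 kg, scrap grade A = 0.337 kg.
Objective = 26.98·1.381 + 3.04·2.257 + 0.75·0.337 = 44.3734.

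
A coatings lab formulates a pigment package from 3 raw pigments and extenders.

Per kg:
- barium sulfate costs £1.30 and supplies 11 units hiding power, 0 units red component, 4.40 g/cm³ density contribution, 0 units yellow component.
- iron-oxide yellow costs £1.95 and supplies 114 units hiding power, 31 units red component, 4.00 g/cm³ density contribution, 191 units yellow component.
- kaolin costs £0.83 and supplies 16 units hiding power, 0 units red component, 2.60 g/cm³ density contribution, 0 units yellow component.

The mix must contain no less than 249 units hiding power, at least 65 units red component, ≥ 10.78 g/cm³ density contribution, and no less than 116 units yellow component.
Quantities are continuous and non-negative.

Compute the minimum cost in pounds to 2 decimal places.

£4.82

Treat it as an LP. Let x1 = kg of barium sulfate, x2 = kg of iron-oxide yellow, x3 = kg of kaolin.
Minimize 1.3x1 + 1.95x2 + 0.83x3 subject to:
  11x1 + 114x2 + 16x3 ≥ 249   (hiding power)
  31x2 ≥ 65   (red component)
  4.4x1 + 4x2 + 2.6x3 ≥ 10.78   (density contribution)
  191x2 ≥ 116   (yellow component)
  x1, x2, x3 ≥ 0.
The optimal mix uses every input. There the hiding power, red component, density contribution constraints are tight.
Solving gives x1 = 0.2959, x2 = 2.097, x3 = 0.4195.
Cost = 1.3·0.2959 + 1.95·2.097 + 0.83·0.4195 = 4.8220.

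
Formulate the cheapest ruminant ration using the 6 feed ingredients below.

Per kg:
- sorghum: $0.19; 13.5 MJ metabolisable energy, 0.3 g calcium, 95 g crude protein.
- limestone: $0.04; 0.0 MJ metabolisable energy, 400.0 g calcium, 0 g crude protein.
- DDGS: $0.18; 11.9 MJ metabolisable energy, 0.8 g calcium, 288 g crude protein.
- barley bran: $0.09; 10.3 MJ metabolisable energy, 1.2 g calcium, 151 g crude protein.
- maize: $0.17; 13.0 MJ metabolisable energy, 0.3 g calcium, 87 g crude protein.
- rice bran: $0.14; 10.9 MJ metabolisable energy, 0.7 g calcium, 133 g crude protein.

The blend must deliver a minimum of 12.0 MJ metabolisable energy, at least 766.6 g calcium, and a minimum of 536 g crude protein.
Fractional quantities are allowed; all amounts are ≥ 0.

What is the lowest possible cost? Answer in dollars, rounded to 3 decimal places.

Set it up as a linear program. Let x1 = kg of sorghum, x2 = kg of limestone, x3 = kg of DDGS, x4 = kg of barley bran, x5 = kg of maize, x6 = kg of rice bran.
Minimize 0.19x1 + 0.04x2 + 0.18x3 + 0.09x4 + 0.17x5 + 0.14x6 subject to:
  13.5x1 + 11.9x3 + 10.3x4 + 13x5 + 10.9x6 ≥ 12   (metabolisable energy)
  0.3x1 + 400x2 + 0.8x3 + 1.2x4 + 0.3x5 + 0.7x6 ≥ 766.6   (calcium)
  95x1 + 288x3 + 151x4 + 87x5 + 133x6 ≥ 536   (crude protein)
  x1, x2, x3, x4, x5, x6 ≥ 0.
The minimum-cost mix takes nothing from sorghum, DDGS, maize, rice bran — only limestone, barley bran. Binding constraints: calcium and crude protein.
Optimal quantities: limestone = 1.906 kg, barley bran = 3.55 kg.
Hence cost = 0.04·1.906 + 0.09·3.55 = $0.39574.

$0.396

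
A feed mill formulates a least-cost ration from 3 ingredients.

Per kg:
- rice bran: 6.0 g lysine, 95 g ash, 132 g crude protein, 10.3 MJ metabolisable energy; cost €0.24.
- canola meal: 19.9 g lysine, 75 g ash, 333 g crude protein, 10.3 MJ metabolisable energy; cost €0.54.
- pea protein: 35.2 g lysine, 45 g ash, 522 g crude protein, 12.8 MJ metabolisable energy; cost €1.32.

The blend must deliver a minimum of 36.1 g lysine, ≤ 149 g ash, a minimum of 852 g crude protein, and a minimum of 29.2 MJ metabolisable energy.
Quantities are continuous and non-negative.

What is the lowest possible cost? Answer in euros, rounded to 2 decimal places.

Let x1 = kg of rice bran, x2 = kg of canola meal, x3 = kg of pea protein.
Minimize 0.24x1 + 0.54x2 + 1.32x3 s.t.:
  6x1 + 19.9x2 + 35.2x3 ≥ 36.1   (lysine)
  95x1 + 75x2 + 45x3 ≤ 149   (ash)
  132x1 + 333x2 + 522x3 ≥ 852   (crude protein)
  10.3x1 + 10.3x2 + 12.8x3 ≥ 29.2   (metabolisable energy)
  x1, x2, x3 ≥ 0.
The cheapest feasible vertex uses only rice bran, pea protein; canola meal is not used. There the ash and metabolisable energy constraints are tight.
Solving gives x1 = 0.7883, x3 = 1.647.
Total cost: 0.24·0.7883 + 1.32·1.647 = 2.3632.

€2.36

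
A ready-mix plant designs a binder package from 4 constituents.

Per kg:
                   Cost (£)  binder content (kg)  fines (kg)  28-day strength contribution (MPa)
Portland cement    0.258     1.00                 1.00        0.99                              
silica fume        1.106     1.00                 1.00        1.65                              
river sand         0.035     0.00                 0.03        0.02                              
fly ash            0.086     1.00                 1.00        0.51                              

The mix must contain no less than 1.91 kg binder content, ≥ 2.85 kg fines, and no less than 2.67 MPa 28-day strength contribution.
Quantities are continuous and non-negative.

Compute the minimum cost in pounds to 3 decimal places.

£0.450

Set it up as a linear program. Let x1 = kg of Portland cement, x2 = kg of silica fume, x3 = kg of river sand, x4 = kg of fly ash.
Minimize 0.258x1 + 1.106x2 + 0.035x3 + 0.086x4 with:
  1x1 + 1x2 + 1x4 ≥ 1.91   (binder content)
  1x1 + 1x2 + 0.03x3 + 1x4 ≥ 2.85   (fines)
  0.99x1 + 1.65x2 + 0.02x3 + 0.51x4 ≥ 2.67   (28-day strength contribution)
  x1, x2, x3, x4 ≥ 0.
The minimum-cost mix takes nothing from Portland cement, silica fume, river sand — only fly ash. Binding constraint: 28-day strength contribution.
Optimal quantities: fly ash = 5.235 kg.
Objective = 0.086·5.235 = 0.45021.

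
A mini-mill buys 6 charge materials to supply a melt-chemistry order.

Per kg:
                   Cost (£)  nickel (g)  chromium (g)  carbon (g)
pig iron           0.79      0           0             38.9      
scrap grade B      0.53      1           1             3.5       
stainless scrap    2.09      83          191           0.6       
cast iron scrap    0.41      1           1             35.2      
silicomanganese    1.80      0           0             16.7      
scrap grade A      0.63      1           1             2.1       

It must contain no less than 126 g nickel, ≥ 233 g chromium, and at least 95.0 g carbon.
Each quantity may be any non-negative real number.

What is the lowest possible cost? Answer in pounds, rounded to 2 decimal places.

Treat it as an LP. Let x1 = kg of pig iron, x2 = kg of scrap grade B, x3 = kg of stainless scrap, x4 = kg of cast iron scrap, x5 = kg of silicomanganese, x6 = kg of scrap grade A.
min 0.79x1 + 0.53x2 + 2.09x3 + 0.41x4 + 1.8x5 + 0.63x6 with:
  1x2 + 83x3 + 1x4 + 1x6 ≥ 126   (nickel)
  1x2 + 191x3 + 1x4 + 1x6 ≥ 233   (chromium)
  38.9x1 + 3.5x2 + 0.6x3 + 35.2x4 + 16.7x5 + 2.1x6 ≥ 95   (carbon)
  x1, x2, x3, x4, x5, x6 ≥ 0.
At the optimum only stainless scrap, cast iron scrap are positive (pig iron, scrap grade B, silicomanganese, scrap grade A = 0). There the nickel and carbon constraints are tight.
That vertex is x3 = 1.486, x4 = 2.674.
Total cost: 2.09·1.486 + 0.41·2.674 = 4.2021.

£4.20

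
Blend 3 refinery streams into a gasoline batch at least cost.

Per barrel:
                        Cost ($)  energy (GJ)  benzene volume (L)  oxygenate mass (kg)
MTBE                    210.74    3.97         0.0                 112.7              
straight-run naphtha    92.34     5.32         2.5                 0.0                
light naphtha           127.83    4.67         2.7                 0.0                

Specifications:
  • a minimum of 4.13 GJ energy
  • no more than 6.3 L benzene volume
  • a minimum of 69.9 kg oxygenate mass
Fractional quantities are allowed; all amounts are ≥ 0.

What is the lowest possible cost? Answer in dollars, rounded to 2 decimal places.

$159.65

Let x1 = barrels of MTBE, x2 = barrels of straight-run naphtha, x3 = barrels of light naphtha.
Minimize 210.74x1 + 92.34x2 + 127.83x3 s.t.:
  3.97x1 + 5.32x2 + 4.67x3 ≥ 4.13   (energy)
  2.5x2 + 2.7x3 ≤ 6.3   (benzene volume)
  112.7x1 ≥ 69.9   (oxygenate mass)
  x1, x2, x3 ≥ 0.
The optimal basis is {MTBE, straight-run naphtha}; light naphtha drops out. Binding constraints: energy and oxygenate mass.
So MTBE = 0.6202 barrels, straight-run naphtha = 0.3135 barrels.
Objective = 210.74·0.6202 + 92.34·0.3135 = 159.6495.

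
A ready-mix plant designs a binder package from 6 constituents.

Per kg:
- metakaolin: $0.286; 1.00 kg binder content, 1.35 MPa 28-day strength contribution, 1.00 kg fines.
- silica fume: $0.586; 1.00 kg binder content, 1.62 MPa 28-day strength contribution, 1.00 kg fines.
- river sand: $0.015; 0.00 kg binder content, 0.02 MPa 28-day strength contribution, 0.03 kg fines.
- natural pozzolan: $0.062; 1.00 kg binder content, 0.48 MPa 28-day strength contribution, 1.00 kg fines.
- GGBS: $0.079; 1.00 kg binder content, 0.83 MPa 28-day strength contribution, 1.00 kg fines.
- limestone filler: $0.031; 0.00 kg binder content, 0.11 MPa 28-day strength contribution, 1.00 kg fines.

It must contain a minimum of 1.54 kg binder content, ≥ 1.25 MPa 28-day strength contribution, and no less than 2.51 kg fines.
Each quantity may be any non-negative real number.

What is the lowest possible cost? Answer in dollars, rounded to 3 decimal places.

Let x1 = kg of metakaolin, x2 = kg of silica fume, x3 = kg of river sand, x4 = kg of natural pozzolan, x5 = kg of GGBS, x6 = kg of limestone filler.
Minimise 0.286x1 + 0.586x2 + 0.015x3 + 0.062x4 + 0.079x5 + 0.031x6 with:
  1x1 + 1x2 + 1x4 + 1x5 ≥ 1.54   (binder content)
  1.35x1 + 1.62x2 + 0.02x3 + 0.48x4 + 0.83x5 + 0.11x6 ≥ 1.25   (28-day strength contribution)
  1x1 + 1x2 + 0.03x3 + 1x4 + 1x5 + 1x6 ≥ 2.51   (fines)
  x1, x2, x3, x4, x5, x6 ≥ 0.
The cheapest feasible vertex uses only natural pozzolan, GGBS, limestone filler; metakaolin, silica fume, river sand are not used. The binder content, 28-day strength contribution, fines requirements are met with equality.
Solving gives x4 = 0.3854, x5 = 1.155, x6 = 0.97.
Cost = 0.062·0.3854 + 0.079·1.155 + 0.031·0.97 = 0.14521.

$0.145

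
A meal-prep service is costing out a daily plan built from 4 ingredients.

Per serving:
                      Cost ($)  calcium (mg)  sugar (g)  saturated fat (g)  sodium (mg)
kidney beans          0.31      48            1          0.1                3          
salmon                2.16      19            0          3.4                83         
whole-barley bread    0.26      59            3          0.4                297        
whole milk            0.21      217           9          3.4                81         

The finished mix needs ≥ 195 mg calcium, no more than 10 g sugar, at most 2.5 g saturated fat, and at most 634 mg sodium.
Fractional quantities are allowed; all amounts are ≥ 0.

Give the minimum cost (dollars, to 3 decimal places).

$0.404

Let x1 = servings of kidney beans, x2 = servings of salmon, x3 = servings of whole-barley bread, x4 = servings of whole milk.
min 0.31x1 + 2.16x2 + 0.26x3 + 0.21x4 subject to:
  48x1 + 19x2 + 59x3 + 217x4 ≥ 195   (calcium)
  1x1 + 3x3 + 9x4 ≤ 10   (sugar)
  0.1x1 + 3.4x2 + 0.4x3 + 3.4x4 ≤ 2.5   (saturated fat)
  3x1 + 83x2 + 297x3 + 81x4 ≤ 634   (sodium)
  x1, x2, x3, x4 ≥ 0.
The minimum-cost mix takes nothing from kidney beans, salmon — only whole-barley bread, whole milk. Binding constraints: calcium and saturated fat.
That vertex is x3 = 1.059, x4 = 0.6107.
Total cost: 0.26·1.059 + 0.21·0.6107 = 0.40359.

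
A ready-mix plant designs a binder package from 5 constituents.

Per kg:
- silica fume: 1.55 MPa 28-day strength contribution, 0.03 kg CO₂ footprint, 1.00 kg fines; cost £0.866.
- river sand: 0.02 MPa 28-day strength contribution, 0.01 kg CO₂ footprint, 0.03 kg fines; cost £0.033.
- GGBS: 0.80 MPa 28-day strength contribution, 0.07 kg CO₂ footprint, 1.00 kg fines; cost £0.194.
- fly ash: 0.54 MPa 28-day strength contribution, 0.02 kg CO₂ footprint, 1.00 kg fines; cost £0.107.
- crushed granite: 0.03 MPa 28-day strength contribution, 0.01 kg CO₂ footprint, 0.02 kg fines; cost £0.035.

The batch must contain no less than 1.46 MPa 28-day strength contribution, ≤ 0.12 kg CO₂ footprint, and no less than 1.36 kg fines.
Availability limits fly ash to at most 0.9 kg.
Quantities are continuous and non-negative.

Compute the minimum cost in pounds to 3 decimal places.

£0.332

Set it up as a linear program. Let x1 = kg of silica fume, x2 = kg of river sand, x3 = kg of GGBS, x4 = kg of fly ash, x5 = kg of crushed granite.
Minimize 0.866x1 + 0.033x2 + 0.194x3 + 0.107x4 + 0.035x5 with:
  1.55x1 + 0.02x2 + 0.8x3 + 0.54x4 + 0.03x5 ≥ 1.46   (28-day strength contribution)
  0.03x1 + 0.01x2 + 0.07x3 + 0.02x4 + 0.01x5 ≤ 0.12   (CO₂ footprint)
  1x1 + 0.03x2 + 1x3 + 1x4 + 0.02x5 ≥ 1.36   (fines)
  x4 ≤ 0.9
  x1, x2, x3, x4, x5 ≥ 0.
The minimum-cost mix takes nothing from silica fume, river sand, crushed granite — only GGBS, fly ash. There the 28-day strength contribution and the fly ash cap constraints are tight.
So GGBS = 1.217 kg, fly ash = 0.9 kg.
Objective = 0.194·1.217 + 0.107·0.9 = 0.33240.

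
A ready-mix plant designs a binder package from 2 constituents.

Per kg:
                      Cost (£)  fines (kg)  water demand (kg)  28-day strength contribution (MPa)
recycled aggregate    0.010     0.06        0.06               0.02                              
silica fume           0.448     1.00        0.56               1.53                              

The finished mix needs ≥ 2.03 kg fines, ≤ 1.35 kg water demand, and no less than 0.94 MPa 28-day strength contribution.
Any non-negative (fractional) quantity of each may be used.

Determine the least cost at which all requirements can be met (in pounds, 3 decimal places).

This is a linear program. Let x1 = kg of recycled aggregate, x2 = kg of silica fume.
min 0.01x1 + 0.448x2 with:
  0.06x1 + 1x2 ≥ 2.03   (fines)
  0.06x1 + 0.56x2 ≤ 1.35   (water demand)
  0.02x1 + 1.53x2 ≥ 0.94   (28-day strength contribution)
  x1, x2 ≥ 0.
Both inputs are positive at the optimum. Binding constraints: fines and water demand.
That vertex is x1 = 8.076, x2 = 1.545.
Hence cost = 0.01·8.076 + 0.448·1.545 = £0.77292.

£0.773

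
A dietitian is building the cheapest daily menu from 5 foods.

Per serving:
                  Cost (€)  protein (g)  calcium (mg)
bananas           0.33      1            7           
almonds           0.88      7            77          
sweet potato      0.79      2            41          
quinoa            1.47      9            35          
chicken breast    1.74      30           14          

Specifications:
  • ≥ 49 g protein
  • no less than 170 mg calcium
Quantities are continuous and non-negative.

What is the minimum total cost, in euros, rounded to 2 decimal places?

Treat it as an LP. Let x1 = servings of bananas, x2 = servings of almonds, x3 = servings of sweet potato, x4 = servings of quinoa, x5 = servings of chicken breast.
min 0.33x1 + 0.88x2 + 0.79x3 + 1.47x4 + 1.74x5 with:
  1x1 + 7x2 + 2x3 + 9x4 + 30x5 ≥ 49   (protein)
  7x1 + 77x2 + 41x3 + 35x4 + 14x5 ≥ 170   (calcium)
  x1, x2, x3, x4, x5 ≥ 0.
The cheapest feasible vertex uses only almonds, chicken breast; bananas, sweet potato, quinoa are not used. There the protein and calcium constraints are tight.
So almonds = 1.995 servings, chicken breast = 1.168 servings.
Hence cost = 0.88·1.995 + 1.74·1.168 = €3.7879.

€3.79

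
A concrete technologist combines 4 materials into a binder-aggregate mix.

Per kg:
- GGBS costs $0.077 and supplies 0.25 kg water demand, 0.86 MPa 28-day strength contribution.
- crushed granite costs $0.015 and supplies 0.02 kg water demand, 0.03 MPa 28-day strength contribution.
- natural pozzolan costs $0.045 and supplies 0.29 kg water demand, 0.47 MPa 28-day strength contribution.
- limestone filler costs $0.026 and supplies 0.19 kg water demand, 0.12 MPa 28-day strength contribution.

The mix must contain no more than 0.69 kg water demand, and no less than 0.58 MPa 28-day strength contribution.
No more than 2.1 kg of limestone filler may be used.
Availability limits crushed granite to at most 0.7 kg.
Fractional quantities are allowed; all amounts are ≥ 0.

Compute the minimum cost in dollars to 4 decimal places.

This is a linear program. Let x1 = kg of GGBS, x2 = kg of crushed granite, x3 = kg of natural pozzolan, x4 = kg of limestone filler.
Minimise 0.077x1 + 0.015x2 + 0.045x3 + 0.026x4 subject to:
  0.25x1 + 0.02x2 + 0.29x3 + 0.19x4 ≤ 0.69   (water demand)
  0.86x1 + 0.03x2 + 0.47x3 + 0.12x4 ≥ 0.58   (28-day strength contribution)
  x4 ≤ 2.1
  x2 ≤ 0.7
  x1, x2, x3, x4 ≥ 0.
The minimum-cost mix takes nothing from crushed granite, natural pozzolan, limestone filler — only GGBS. The 28-day strength contribution requirement is met with equality.
Solving gives x1 = 0.6744.
Total cost: 0.077·0.6744 = 0.051929.

$0.0519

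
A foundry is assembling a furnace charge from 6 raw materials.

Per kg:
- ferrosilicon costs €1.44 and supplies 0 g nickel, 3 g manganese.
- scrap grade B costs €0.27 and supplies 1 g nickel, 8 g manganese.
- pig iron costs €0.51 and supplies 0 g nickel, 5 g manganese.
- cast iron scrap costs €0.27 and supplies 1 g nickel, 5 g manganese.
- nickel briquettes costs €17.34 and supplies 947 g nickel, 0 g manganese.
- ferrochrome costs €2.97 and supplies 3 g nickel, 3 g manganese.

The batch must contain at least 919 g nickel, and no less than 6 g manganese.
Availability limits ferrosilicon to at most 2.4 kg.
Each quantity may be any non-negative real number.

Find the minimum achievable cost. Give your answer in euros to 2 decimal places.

Set it up as a linear program. Let x1 = kg of ferrosilicon, x2 = kg of scrap grade B, x3 = kg of pig iron, x4 = kg of cast iron scrap, x5 = kg of nickel briquettes, x6 = kg of ferrochrome.
Minimise 1.44x1 + 0.27x2 + 0.51x3 + 0.27x4 + 17.34x5 + 2.97x6 subject to:
  1x2 + 1x4 + 947x5 + 3x6 ≥ 919   (nickel)
  3x1 + 8x2 + 5x3 + 5x4 + 3x6 ≥ 6   (manganese)
  x1 ≤ 2.4
  x1, x2, x3, x4, x5, x6 ≥ 0.
The minimum-cost mix takes nothing from ferrosilicon, pig iron, cast iron scrap, ferrochrome — only scrap grade B, nickel briquettes. Binding constraints: nickel and manganese.
Optimal quantities: scrap grade B = 0.75 kg, nickel briquettes = 0.9696 kg.
Total cost: 0.27·0.75 + 17.34·0.9696 = 17.0154.

€17.02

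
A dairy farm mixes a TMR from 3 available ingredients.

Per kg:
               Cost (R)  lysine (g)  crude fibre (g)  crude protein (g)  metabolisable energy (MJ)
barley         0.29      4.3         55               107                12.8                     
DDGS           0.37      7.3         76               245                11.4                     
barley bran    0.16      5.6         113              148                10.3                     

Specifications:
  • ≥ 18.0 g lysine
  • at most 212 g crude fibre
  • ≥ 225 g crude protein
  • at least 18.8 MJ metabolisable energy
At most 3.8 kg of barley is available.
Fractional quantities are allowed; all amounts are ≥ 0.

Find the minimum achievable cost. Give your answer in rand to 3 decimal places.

Let x1 = kg of barley, x2 = kg of DDGS, x3 = kg of barley bran.
min 0.29x1 + 0.37x2 + 0.16x3 with:
  4.3x1 + 7.3x2 + 5.6x3 ≥ 18   (lysine)
  55x1 + 76x2 + 113x3 ≤ 212   (crude fibre)
  107x1 + 245x2 + 148x3 ≥ 225   (crude protein)
  12.8x1 + 11.4x2 + 10.3x3 ≥ 18.8   (metabolisable energy)
  x1 ≤ 3.8
  x1, x2, x3 ≥ 0.
The minimum-cost mix takes nothing from barley — only DDGS, barley bran. There the lysine and crude fibre constraints are tight.
That vertex is x2 = 2.121, x3 = 0.4498.
Hence cost = 0.37·2.121 + 0.16·0.4498 = R0.85674.

R0.857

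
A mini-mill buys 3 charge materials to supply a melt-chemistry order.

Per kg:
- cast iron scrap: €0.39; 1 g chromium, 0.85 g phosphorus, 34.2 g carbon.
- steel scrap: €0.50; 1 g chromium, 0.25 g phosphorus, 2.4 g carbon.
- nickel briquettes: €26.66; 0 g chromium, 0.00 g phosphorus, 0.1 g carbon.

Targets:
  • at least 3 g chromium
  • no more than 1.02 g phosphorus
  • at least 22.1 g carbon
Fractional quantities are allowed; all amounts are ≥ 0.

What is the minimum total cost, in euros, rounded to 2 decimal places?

This is a linear program. Let x1 = kg of cast iron scrap, x2 = kg of steel scrap, x3 = kg of nickel briquettes.
min 0.39x1 + 0.5x2 + 26.66x3 s.t.:
  1x1 + 1x2 ≥ 3   (chromium)
  0.85x1 + 0.25x2 ≤ 1.02   (phosphorus)
  34.2x1 + 2.4x2 + 0.1x3 ≥ 22.1   (carbon)
  x1, x2, x3 ≥ 0.
All 3 inputs are positive at the optimum. The chromium, phosphorus, carbon requirements are met with equality.
Solving gives x1 = 0.45, x2 = 2.55, x3 = 5.9.
Total cost: 0.39·0.45 + 0.5·2.55 + 26.66·5.9 = 158.7445.

€158.74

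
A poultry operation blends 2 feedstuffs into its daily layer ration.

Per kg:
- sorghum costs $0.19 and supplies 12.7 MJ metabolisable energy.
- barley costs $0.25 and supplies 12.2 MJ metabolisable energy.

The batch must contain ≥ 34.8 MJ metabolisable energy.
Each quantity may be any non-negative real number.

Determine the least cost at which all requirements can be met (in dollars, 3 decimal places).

This is a linear program. Let x1 = kg of sorghum, x2 = kg of barley.
min 0.19x1 + 0.25x2 s.t.:
  12.7x1 + 12.2x2 ≥ 34.8   (metabolisable energy)
  x1, x2 ≥ 0.
The optimal basis is {sorghum}; barley drops out. There the metabolisable energy constraint is tight.
Solving gives x1 = 2.74.
Objective = 0.19·2.74 = 0.52060.

$0.521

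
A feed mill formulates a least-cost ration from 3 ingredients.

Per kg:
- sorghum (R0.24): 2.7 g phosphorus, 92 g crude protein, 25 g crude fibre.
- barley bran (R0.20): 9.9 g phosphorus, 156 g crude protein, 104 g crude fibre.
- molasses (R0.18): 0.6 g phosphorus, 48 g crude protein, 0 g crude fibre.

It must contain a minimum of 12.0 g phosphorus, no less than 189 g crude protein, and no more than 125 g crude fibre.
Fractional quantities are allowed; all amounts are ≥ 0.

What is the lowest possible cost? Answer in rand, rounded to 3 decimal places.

Let x1 = kg of sorghum, x2 = kg of barley bran, x3 = kg of molasses.
Minimise 0.24x1 + 0.2x2 + 0.18x3 s.t.:
  2.7x1 + 9.9x2 + 0.6x3 ≥ 12   (phosphorus)
  92x1 + 156x2 + 48x3 ≥ 189   (crude protein)
  25x1 + 104x2 ≤ 125   (crude fibre)
  x1, x2, x3 ≥ 0.
The optimal basis is {barley bran, molasses}; sorghum drops out. There the phosphorus and crude fibre constraints are tight.
Optimal quantities: barley bran = 1.202 kg, molasses = 0.1683 kg.
Hence cost = 0.2·1.202 + 0.18·0.1683 = R0.27069.

R0.271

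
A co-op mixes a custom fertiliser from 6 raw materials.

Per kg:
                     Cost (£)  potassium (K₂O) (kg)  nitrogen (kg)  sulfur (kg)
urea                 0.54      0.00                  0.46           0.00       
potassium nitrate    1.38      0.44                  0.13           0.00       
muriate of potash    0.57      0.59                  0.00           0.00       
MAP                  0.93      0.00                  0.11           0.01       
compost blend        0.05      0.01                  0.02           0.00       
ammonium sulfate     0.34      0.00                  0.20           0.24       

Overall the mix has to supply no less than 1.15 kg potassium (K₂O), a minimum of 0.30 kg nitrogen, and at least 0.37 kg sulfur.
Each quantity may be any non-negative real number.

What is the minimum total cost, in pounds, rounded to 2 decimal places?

Set it up as a linear program. Let x1 = kg of urea, x2 = kg of potassium nitrate, x3 = kg of muriate of potash, x4 = kg of MAP, x5 = kg of compost blend, x6 = kg of ammonium sulfate.
Minimise 0.54x1 + 1.38x2 + 0.57x3 + 0.93x4 + 0.05x5 + 0.34x6 with:
  0.44x2 + 0.59x3 + 0.01x5 ≥ 1.15   (potassium (K₂O))
  0.46x1 + 0.13x2 + 0.11x4 + 0.02x5 + 0.2x6 ≥ 0.3   (nitrogen)
  0.01x4 + 0.24x6 ≥ 0.37   (sulfur)
  x1, x2, x3, x4, x5, x6 ≥ 0.
The optimal basis is {muriate of potash, ammonium sulfate}; urea, potassium nitrate, MAP, compost blend drop out. The potassium (K₂O) and sulfur requirements are met with equality.
Optimal quantities: muriate of potash = 1.949 kg, ammonium sulfate = 1.542 kg.
Objective = 0.57·1.949 + 0.34·1.542 = 1.6352.

£1.64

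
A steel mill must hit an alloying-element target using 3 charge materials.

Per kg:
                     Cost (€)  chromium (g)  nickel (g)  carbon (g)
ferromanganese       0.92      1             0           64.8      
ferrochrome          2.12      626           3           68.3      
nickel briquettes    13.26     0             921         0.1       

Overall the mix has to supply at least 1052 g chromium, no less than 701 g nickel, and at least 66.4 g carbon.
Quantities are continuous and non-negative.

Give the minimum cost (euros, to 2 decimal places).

Treat it as an LP. Let x1 = kg of ferromanganese, x2 = kg of ferrochrome, x3 = kg of nickel briquettes.
Minimise 0.92x1 + 2.12x2 + 13.26x3 subject to:
  1x1 + 626x2 ≥ 1052   (chromium)
  3x2 + 921x3 ≥ 701   (nickel)
  64.8x1 + 68.3x2 + 0.1x3 ≥ 66.4   (carbon)
  x1, x2, x3 ≥ 0.
At the optimum only ferrochrome, nickel briquettes are positive (ferromanganese = 0). Binding constraints: chromium and nickel.
That vertex is x2 = 1.681, x3 = 0.7557.
Total cost: 2.12·1.681 + 13.26·0.7557 = 13.5843.

€13.58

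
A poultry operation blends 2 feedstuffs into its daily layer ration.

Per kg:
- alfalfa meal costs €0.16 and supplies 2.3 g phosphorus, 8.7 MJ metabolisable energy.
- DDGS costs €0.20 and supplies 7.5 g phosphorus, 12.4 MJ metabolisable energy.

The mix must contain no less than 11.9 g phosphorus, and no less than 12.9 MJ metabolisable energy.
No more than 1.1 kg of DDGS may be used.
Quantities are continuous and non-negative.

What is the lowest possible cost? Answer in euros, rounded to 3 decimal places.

€0.474

Treat it as an LP. Let x1 = kg of alfalfa meal, x2 = kg of DDGS.
Minimise 0.16x1 + 0.2x2 s.t.:
  2.3x1 + 7.5x2 ≥ 11.9   (phosphorus)
  8.7x1 + 12.4x2 ≥ 12.9   (metabolisable energy)
  x2 ≤ 1.1
  x1, x2 ≥ 0.
Both inputs are positive at the optimum. The phosphorus and the DDGS cap requirements are met with equality.
Optimal quantities: alfalfa meal = 1.587 kg, DDGS = 1.1 kg.
Objective = 0.16·1.587 + 0.2·1.1 = 0.47392.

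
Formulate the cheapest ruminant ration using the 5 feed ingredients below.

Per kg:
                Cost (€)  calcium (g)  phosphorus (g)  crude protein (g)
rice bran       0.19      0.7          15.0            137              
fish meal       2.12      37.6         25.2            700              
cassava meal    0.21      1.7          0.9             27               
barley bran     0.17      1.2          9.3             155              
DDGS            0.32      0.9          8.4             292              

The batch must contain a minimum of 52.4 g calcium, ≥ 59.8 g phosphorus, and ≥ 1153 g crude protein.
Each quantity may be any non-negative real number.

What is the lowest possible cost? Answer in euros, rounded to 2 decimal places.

€3.21

Set it up as a linear program. Let x1 = kg of rice bran, x2 = kg of fish meal, x3 = kg of cassava meal, x4 = kg of barley bran, x5 = kg of DDGS.
Minimise 0.19x1 + 2.12x2 + 0.21x3 + 0.17x4 + 0.32x5 with:
  0.7x1 + 37.6x2 + 1.7x3 + 1.2x4 + 0.9x5 ≥ 52.4   (calcium)
  15x1 + 25.2x2 + 0.9x3 + 9.3x4 + 8.4x5 ≥ 59.8   (phosphorus)
  137x1 + 700x2 + 27x3 + 155x4 + 292x5 ≥ 1153   (crude protein)
  x1, x2, x3, x4, x5 ≥ 0.
At the optimum only rice bran, fish meal are positive (cassava meal, barley bran, DDGS = 0). The calcium and phosphorus requirements are met with equality.
Solving gives x1 = 1.699, x2 = 1.362.
Total cost: 0.19·1.699 + 2.12·1.362 = 3.2103.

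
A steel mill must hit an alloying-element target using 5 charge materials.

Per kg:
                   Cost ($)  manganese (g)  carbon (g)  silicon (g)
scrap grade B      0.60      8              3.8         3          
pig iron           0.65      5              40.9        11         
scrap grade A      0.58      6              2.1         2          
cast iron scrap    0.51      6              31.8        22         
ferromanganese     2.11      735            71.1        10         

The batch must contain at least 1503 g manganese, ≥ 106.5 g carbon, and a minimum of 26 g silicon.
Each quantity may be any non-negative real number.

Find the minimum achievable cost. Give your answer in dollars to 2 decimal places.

$4.44

Let x1 = kg of scrap grade B, x2 = kg of pig iron, x3 = kg of scrap grade A, x4 = kg of cast iron scrap, x5 = kg of ferromanganese.
Minimise 0.6x1 + 0.65x2 + 0.58x3 + 0.51x4 + 2.11x5 subject to:
  8x1 + 5x2 + 6x3 + 6x4 + 735x5 ≥ 1503   (manganese)
  3.8x1 + 40.9x2 + 2.1x3 + 31.8x4 + 71.1x5 ≥ 106.5   (carbon)
  3x1 + 11x2 + 2x3 + 22x4 + 10x5 ≥ 26   (silicon)
  x1, x2, x3, x4, x5 ≥ 0.
The optimal basis is {cast iron scrap, ferromanganese}; scrap grade B, pig iron, scrap grade A drop out. Binding constraints: manganese and silicon.
Solving gives x4 = 0.2533, x5 = 2.043.
Cost = 0.51·0.2533 + 2.11·2.043 = 4.4399.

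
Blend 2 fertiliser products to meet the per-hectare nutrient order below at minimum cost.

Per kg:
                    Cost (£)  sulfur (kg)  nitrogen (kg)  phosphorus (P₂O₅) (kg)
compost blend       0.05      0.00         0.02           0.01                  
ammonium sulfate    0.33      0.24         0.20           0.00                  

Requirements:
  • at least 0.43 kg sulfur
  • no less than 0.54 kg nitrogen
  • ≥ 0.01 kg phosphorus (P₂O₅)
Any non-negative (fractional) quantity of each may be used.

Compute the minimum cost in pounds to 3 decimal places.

£0.908

Let x1 = kg of compost blend, x2 = kg of ammonium sulfate.
min 0.05x1 + 0.33x2 subject to:
  0.24x2 ≥ 0.43   (sulfur)
  0.02x1 + 0.2x2 ≥ 0.54   (nitrogen)
  0.01x1 ≥ 0.01   (phosphorus (P₂O₅))
  x1, x2 ≥ 0.
Both inputs are positive at the optimum. The nitrogen and phosphorus (P₂O₅) requirements are met with equality.
So compost blend = 1 kg, ammonium sulfate = 2.6 kg.
Total cost: 0.05·1 + 0.33·2.6 = 0.90800.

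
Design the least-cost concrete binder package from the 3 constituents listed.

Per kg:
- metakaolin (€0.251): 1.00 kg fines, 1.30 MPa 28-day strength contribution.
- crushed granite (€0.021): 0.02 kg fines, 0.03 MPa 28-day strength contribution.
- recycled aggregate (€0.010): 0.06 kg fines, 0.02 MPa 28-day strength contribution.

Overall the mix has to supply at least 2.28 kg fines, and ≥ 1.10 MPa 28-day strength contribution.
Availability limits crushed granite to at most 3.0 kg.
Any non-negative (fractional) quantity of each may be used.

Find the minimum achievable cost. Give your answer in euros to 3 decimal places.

€0.410

Set it up as a linear program. Let x1 = kg of metakaolin, x2 = kg of crushed granite, x3 = kg of recycled aggregate.
min 0.251x1 + 0.021x2 + 0.01x3 subject to:
  1x1 + 0.02x2 + 0.06x3 ≥ 2.28   (fines)
  1.3x1 + 0.03x2 + 0.02x3 ≥ 1.1   (28-day strength contribution)
  x2 ≤ 3
  x1, x2, x3 ≥ 0.
The cheapest feasible vertex uses only metakaolin, recycled aggregate; crushed granite is not used. The fines and 28-day strength contribution requirements are met with equality.
Optimal quantities: metakaolin = 0.3517 kg, recycled aggregate = 32.14 kg.
Total cost: 0.251·0.3517 + 0.01·32.14 = 0.40968.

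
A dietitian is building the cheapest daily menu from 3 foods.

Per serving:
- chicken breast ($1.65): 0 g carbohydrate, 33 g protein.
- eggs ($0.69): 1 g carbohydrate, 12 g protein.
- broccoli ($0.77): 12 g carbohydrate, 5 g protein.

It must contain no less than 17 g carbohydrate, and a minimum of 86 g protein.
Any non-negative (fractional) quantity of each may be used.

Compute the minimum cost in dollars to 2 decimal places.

$5.04

Let x1 = servings of chicken breast, x2 = servings of eggs, x3 = servings of broccoli.
Minimize 1.65x1 + 0.69x2 + 0.77x3 s.t.:
  1x2 + 12x3 ≥ 17   (carbohydrate)
  33x1 + 12x2 + 5x3 ≥ 86   (protein)
  x1, x2, x3 ≥ 0.
The cheapest feasible vertex uses only chicken breast, broccoli; eggs is not used. Binding constraints: carbohydrate and protein.
That vertex is x1 = 2.391, x3 = 1.417.
Cost = 1.65·2.391 + 0.77·1.417 = 5.0362.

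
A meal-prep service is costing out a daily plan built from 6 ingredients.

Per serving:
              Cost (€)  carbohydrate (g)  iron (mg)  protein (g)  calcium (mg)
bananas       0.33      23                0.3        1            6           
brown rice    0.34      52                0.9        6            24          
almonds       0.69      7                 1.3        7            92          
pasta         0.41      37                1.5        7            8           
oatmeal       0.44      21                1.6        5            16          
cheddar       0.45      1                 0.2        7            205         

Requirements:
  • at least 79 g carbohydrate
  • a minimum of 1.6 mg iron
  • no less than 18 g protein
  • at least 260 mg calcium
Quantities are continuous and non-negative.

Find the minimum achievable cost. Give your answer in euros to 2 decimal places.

€1.08

Set it up as a linear program. Let x1 = servings of bananas, x2 = servings of brown rice, x3 = servings of almonds, x4 = servings of pasta, x5 = servings of oatmeal, x6 = servings of cheddar.
Minimize 0.33x1 + 0.34x2 + 0.69x3 + 0.41x4 + 0.44x5 + 0.45x6 subject to:
  23x1 + 52x2 + 7x3 + 37x4 + 21x5 + 1x6 ≥ 79   (carbohydrate)
  0.3x1 + 0.9x2 + 1.3x3 + 1.5x4 + 1.6x5 + 0.2x6 ≥ 1.6   (iron)
  1x1 + 6x2 + 7x3 + 7x4 + 5x5 + 7x6 ≥ 18   (protein)
  6x1 + 24x2 + 92x3 + 8x4 + 16x5 + 205x6 ≥ 260   (calcium)
  x1, x2, x3, x4, x5, x6 ≥ 0.
The optimal basis is {brown rice, cheddar}; bananas, almonds, pasta, oatmeal drop out. The protein and calcium requirements are met with equality.
Optimal quantities: brown rice = 1.761 servings, cheddar = 1.062 servings.
Total cost: 0.34·1.761 + 0.45·1.062 = 1.0766.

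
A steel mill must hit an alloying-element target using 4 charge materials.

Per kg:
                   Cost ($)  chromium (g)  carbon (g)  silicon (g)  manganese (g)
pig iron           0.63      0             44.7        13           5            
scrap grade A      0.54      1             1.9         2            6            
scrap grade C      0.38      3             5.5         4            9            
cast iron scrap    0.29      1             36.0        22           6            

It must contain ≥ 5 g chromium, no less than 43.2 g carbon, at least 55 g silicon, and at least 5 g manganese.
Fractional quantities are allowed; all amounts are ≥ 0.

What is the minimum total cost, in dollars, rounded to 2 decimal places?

Let x1 = kg of pig iron, x2 = kg of scrap grade A, x3 = kg of scrap grade C, x4 = kg of cast iron scrap.
min 0.63x1 + 0.54x2 + 0.38x3 + 0.29x4 subject to:
  1x2 + 3x3 + 1x4 ≥ 5   (chromium)
  44.7x1 + 1.9x2 + 5.5x3 + 36x4 ≥ 43.2   (carbon)
  13x1 + 2x2 + 4x3 + 22x4 ≥ 55   (silicon)
  5x1 + 6x2 + 9x3 + 6x4 ≥ 5   (manganese)
  x1, x2, x3, x4 ≥ 0.
At the optimum only scrap grade C, cast iron scrap are positive (pig iron, scrap grade A = 0). The chromium and silicon requirements are met with equality.
So scrap grade C = 0.8871 kg, cast iron scrap = 2.339 kg.
Objective = 0.38·0.8871 + 0.29·2.339 = 1.0154.

$1.02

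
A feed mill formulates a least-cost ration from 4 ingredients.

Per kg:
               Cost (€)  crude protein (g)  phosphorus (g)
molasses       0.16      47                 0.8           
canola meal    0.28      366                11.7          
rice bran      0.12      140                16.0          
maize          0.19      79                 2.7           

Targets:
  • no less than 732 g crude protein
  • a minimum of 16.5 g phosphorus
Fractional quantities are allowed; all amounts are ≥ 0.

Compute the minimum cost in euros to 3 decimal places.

Let x1 = kg of molasses, x2 = kg of canola meal, x3 = kg of rice bran, x4 = kg of maize.
Minimize 0.16x1 + 0.28x2 + 0.12x3 + 0.19x4 subject to:
  47x1 + 366x2 + 140x3 + 79x4 ≥ 732   (crude protein)
  0.8x1 + 11.7x2 + 16x3 + 2.7x4 ≥ 16.5   (phosphorus)
  x1, x2, x3, x4 ≥ 0.
The optimal basis is {canola meal}; molasses, rice bran, maize drop out. Binding constraint: crude protein.
That vertex is x2 = 2.
Cost = 0.28·2 = 0.56000.

€0.560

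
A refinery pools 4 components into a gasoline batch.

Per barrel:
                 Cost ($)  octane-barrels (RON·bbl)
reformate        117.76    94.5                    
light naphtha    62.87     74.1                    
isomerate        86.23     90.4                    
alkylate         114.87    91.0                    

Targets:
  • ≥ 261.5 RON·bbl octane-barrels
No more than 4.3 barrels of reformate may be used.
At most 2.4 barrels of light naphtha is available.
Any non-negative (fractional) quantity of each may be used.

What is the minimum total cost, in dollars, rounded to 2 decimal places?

This is a linear program. Let x1 = barrels of reformate, x2 = barrels of light naphtha, x3 = barrels of isomerate, x4 = barrels of alkylate.
min 117.76x1 + 62.87x2 + 86.23x3 + 114.87x4 with:
  94.5x1 + 74.1x2 + 90.4x3 + 91x4 ≥ 261.5   (octane-barrels)
  x1 ≤ 4.3
  x2 ≤ 2.4
  x1, x2, x3, x4 ≥ 0.
The minimum-cost mix takes nothing from reformate, alkylate — only light naphtha, isomerate. The octane-barrels and the light naphtha cap requirements are met with equality.
Optimal quantities: light naphtha = 2.4 barrels, isomerate = 0.9254 barrels.
Total cost: 62.87·2.4 + 86.23·0.9254 = 230.6852.

$230.69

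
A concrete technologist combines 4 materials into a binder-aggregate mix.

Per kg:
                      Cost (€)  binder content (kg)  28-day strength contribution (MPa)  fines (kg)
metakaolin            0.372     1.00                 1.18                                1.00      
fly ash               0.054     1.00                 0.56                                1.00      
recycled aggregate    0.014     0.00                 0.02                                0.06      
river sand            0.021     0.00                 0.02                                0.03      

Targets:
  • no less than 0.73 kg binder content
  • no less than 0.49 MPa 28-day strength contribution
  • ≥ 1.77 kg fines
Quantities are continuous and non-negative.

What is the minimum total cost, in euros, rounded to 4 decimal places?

Set it up as a linear program. Let x1 = kg of metakaolin, x2 = kg of fly ash, x3 = kg of recycled aggregate, x4 = kg of river sand.
Minimise 0.372x1 + 0.054x2 + 0.014x3 + 0.021x4 subject to:
  1x1 + 1x2 ≥ 0.73   (binder content)
  1.18x1 + 0.56x2 + 0.02x3 + 0.02x4 ≥ 0.49   (28-day strength contribution)
  1x1 + 1x2 + 0.06x3 + 0.03x4 ≥ 1.77   (fines)
  x1, x2, x3, x4 ≥ 0.
At the optimum only fly ash is positive (metakaolin, recycled aggregate, river sand = 0). The fines requirement is met with equality.
Optimal quantities: fly ash = 1.77 kg.
Hence cost = 0.054·1.77 = €0.095580.

€0.0956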